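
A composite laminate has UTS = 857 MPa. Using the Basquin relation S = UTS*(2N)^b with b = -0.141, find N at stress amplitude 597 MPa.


N = 0.5 * (S/UTS)^(1/b) = 0.5 * (597/857)^(1/-0.141) = 6.4937 cycles

6.4937 cycles


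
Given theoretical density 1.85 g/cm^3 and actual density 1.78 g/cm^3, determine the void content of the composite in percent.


Void% = (rho_theo - rho_actual)/rho_theo * 100 = (1.85 - 1.78)/1.85 * 100 = 3.78%

3.78%


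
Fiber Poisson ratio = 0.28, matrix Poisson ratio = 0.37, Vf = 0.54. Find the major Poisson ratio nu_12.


nu_12 = nu_f*Vf + nu_m*(1-Vf) = 0.28*0.54 + 0.37*0.46 = 0.3214

0.3214


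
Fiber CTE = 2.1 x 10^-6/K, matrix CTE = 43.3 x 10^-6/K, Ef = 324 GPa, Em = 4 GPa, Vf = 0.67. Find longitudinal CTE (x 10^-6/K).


E1 = Ef*Vf + Em*(1-Vf) = 218.4
alpha_1 = (alpha_f*Ef*Vf + alpha_m*Em*(1-Vf))/E1 = 2.35 x 10^-6/K

2.35 x 10^-6/K


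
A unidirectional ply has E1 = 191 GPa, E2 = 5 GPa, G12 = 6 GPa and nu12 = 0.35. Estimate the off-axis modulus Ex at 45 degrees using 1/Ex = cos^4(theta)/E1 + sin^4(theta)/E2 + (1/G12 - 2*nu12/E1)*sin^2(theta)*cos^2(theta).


cos^4(45) = 0.25, sin^4(45) = 0.25, sin^2(45)*cos^2(45) = 0.25
1/G12 - 2*nu12/E1 = 1/6 - 2*0.35/191 = 0.163002 GPa^-1
1/Ex = 0.25/191 + 0.25/5 + 0.163002*0.25 = 0.0920593 GPa^-1
Ex = 10.86 GPa

10.86 GPa


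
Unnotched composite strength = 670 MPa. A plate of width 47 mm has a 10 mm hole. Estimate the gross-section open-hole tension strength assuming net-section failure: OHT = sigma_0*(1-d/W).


OHT = sigma_0*(1-d/W) = 670*(1-10/47) = 527.4 MPa

527.4 MPa


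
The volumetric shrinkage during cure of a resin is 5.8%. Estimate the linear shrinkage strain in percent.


Linear shrinkage ≈ vol_shrink/3 = 5.8/3 = 1.933%

1.933%


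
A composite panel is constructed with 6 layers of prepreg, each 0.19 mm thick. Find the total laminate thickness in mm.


h = n * t_ply = 6 * 0.19 = 1.14 mm

1.14 mm


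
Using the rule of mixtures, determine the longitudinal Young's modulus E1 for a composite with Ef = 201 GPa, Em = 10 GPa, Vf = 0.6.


E1 = Ef*Vf + Em*(1-Vf) = 201*0.6 + 10*0.4 = 124.6 GPa

124.6 GPa


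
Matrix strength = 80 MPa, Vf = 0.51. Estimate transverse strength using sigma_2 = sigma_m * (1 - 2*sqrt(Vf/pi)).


factor = 1 - 2*sqrt(0.51/pi) = 0.1942
sigma_2 = 80 * 0.1942 = 15.53 MPa

15.53 MPa


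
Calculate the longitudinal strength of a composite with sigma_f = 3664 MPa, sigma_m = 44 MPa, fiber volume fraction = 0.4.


sigma_1 = sigma_f*Vf + sigma_m*(1-Vf) = 3664*0.4 + 44*0.6 = 1492.0 MPa

1492.0 MPa


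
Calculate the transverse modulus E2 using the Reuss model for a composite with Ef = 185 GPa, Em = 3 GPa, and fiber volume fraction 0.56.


1/E2 = Vf/Ef + (1-Vf)/Em = 0.56/185 + 0.44/3
E2 = 6.68 GPa

6.68 GPa


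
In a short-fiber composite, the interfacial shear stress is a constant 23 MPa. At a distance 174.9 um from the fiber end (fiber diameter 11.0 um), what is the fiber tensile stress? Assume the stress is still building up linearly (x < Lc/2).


Force balance: sigma_f * (pi*d^2/4) = tau * (pi*d) * x  ->  sigma_f = 4 * tau * x / d
sigma_f = 4 * 23 * 174.9 / 11.0 = 1462.8 MPa

1462.8 MPa


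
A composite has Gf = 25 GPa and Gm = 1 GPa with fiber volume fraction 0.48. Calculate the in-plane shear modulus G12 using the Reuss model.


1/G12 = Vf/Gf + (1-Vf)/Gm = 0.48/25 + 0.52/1
G12 = 1.85 GPa

1.85 GPa


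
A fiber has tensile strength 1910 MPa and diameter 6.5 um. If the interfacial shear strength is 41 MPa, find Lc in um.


Lc = sigma_f * d / (2 * tau_i) = 1910 * 6.5 / (2 * 41) = 151.4 um

151.4 um


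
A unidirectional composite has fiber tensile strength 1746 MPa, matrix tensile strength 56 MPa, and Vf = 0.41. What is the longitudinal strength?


sigma_1 = sigma_f*Vf + sigma_m*(1-Vf) = 1746*0.41 + 56*0.59 = 748.9 MPa

748.9 MPa


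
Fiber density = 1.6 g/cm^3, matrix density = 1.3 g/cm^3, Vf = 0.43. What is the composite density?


rho_c = rho_f*Vf + rho_m*(1-Vf) = 1.6*0.43 + 1.3*0.57 = 1.429 g/cm^3

1.429 g/cm^3


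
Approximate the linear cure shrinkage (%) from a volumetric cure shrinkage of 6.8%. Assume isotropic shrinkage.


Linear shrinkage ≈ vol_shrink/3 = 6.8/3 = 2.267%

2.267%


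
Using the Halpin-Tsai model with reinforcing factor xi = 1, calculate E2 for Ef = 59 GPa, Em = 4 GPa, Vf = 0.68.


eta = (Ef/Em - 1)/(Ef/Em + xi) = (14.75 - 1)/(14.75 + 1) = 0.873
E2 = Em*(1+xi*eta*Vf)/(1-eta*Vf) = 15.69 GPa

15.69 GPa


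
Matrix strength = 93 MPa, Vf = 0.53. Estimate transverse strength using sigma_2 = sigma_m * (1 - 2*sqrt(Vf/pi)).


factor = 1 - 2*sqrt(0.53/pi) = 0.1785
sigma_2 = 93 * 0.1785 = 16.6 MPa

16.6 MPa


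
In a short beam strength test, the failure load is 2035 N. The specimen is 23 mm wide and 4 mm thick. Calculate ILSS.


ILSS = 3F/(4bh) = 3*2035/(4*23*4) = 16.59 MPa

16.59 MPa


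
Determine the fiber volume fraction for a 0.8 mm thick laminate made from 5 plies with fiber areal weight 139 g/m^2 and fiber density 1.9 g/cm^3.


Vf = n * FAW / (rho_f * h * 1000) = 5 * 139 / (1.9 * 0.8 * 1000) = 0.4572

0.4572


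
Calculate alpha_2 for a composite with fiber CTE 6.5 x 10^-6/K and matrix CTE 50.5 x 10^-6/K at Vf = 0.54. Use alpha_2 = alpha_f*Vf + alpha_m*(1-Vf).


alpha_2 = alpha_f*Vf + alpha_m*(1-Vf) = 6.5*0.54 + 50.5*0.46 = 26.7 x 10^-6/K

26.7 x 10^-6/K


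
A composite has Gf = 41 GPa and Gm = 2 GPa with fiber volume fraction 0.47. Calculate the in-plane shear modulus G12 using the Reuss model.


1/G12 = Vf/Gf + (1-Vf)/Gm = 0.47/41 + 0.53/2
G12 = 3.62 GPa

3.62 GPa


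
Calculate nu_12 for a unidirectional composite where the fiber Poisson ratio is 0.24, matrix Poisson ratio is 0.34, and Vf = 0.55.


nu_12 = nu_f*Vf + nu_m*(1-Vf) = 0.24*0.55 + 0.34*0.45 = 0.285

0.285


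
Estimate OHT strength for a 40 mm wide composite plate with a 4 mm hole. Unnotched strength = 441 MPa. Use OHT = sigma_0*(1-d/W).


OHT = sigma_0*(1-d/W) = 441*(1-4/40) = 396.9 MPa

396.9 MPa


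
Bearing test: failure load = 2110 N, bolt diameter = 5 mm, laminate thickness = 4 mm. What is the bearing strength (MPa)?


sigma_br = F/(d*h) = 2110/(5*4) = 105.5 MPa

105.5 MPa


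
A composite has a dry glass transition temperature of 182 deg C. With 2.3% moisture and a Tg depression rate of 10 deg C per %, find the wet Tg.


Tg_wet = Tg_dry - k*moisture = 182 - 10*2.3 = 159.0 deg C

159.0 deg C


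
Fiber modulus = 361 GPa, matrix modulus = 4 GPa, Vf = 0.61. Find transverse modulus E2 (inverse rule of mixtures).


1/E2 = Vf/Ef + (1-Vf)/Em = 0.61/361 + 0.39/4
E2 = 10.08 GPa

10.08 GPa


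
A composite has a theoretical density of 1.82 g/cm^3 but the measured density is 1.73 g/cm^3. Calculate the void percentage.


Void% = (rho_theo - rho_actual)/rho_theo * 100 = (1.82 - 1.73)/1.82 * 100 = 4.95%

4.95%


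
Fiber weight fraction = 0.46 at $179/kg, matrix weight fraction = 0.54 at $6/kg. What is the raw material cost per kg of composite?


Cost = cost_f*Wf + cost_m*Wm = 179*0.46 + 6*0.54 = $85.58/kg

$85.58/kg


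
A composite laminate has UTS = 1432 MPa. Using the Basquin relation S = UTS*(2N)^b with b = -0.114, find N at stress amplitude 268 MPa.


N = 0.5 * (S/UTS)^(1/b) = 0.5 * (268/1432)^(1/-0.114) = 1.2113e+06 cycles

1.2113e+06 cycles


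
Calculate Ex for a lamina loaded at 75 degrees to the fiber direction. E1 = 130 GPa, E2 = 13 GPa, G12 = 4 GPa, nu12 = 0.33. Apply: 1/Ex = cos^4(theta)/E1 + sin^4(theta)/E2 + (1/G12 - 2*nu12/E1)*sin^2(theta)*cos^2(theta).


cos^4(75) = 0.004487, sin^4(75) = 0.870513, sin^2(75)*cos^2(75) = 0.0625
1/G12 - 2*nu12/E1 = 1/4 - 2*0.33/130 = 0.244923 GPa^-1
1/Ex = 0.004487/130 + 0.870513/13 + 0.244923*0.0625 = 0.0823047 GPa^-1
Ex = 12.15 GPa

12.15 GPa


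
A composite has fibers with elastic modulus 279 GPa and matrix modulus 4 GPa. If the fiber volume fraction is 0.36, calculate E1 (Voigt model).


E1 = Ef*Vf + Em*(1-Vf) = 279*0.36 + 4*0.64 = 103.0 GPa

103.0 GPa


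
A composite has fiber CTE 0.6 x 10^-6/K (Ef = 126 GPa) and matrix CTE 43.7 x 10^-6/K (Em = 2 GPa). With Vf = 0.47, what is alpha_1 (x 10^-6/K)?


E1 = Ef*Vf + Em*(1-Vf) = 60.28
alpha_1 = (alpha_f*Ef*Vf + alpha_m*Em*(1-Vf))/E1 = 1.36 x 10^-6/K

1.36 x 10^-6/K


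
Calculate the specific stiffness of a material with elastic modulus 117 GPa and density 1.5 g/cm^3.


Specific stiffness = E/rho = 117/1.5 = 78.0 GPa/(g/cm^3)

78.0 GPa/(g/cm^3)


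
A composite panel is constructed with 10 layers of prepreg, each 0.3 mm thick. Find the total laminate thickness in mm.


h = n * t_ply = 10 * 0.3 = 3.0 mm

3.0 mm


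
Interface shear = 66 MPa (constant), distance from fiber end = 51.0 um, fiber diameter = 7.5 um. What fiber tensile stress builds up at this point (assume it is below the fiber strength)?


Force balance: sigma_f * (pi*d^2/4) = tau * (pi*d) * x  ->  sigma_f = 4 * tau * x / d
sigma_f = 4 * 66 * 51.0 / 7.5 = 1795.2 MPa

1795.2 MPa


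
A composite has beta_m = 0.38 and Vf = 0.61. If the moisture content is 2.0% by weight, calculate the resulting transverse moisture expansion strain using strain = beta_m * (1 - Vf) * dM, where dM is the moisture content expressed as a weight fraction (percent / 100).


dM = 2.0/100 = 0.02
strain = beta_m * (1-Vf) * dM = 0.38 * 0.39 * 0.02 = 0.002964

0.002964


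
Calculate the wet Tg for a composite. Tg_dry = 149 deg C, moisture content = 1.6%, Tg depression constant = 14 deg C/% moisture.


Tg_wet = Tg_dry - k*moisture = 149 - 14*1.6 = 126.6 deg C

126.6 deg C


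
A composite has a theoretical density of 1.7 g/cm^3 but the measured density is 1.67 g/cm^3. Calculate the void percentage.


Void% = (rho_theo - rho_actual)/rho_theo * 100 = (1.7 - 1.67)/1.7 * 100 = 1.76%

1.76%


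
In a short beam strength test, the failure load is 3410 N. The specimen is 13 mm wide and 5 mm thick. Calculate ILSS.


ILSS = 3F/(4bh) = 3*3410/(4*13*5) = 39.35 MPa

39.35 MPa


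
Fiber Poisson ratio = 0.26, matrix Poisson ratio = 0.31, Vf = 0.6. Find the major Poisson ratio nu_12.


nu_12 = nu_f*Vf + nu_m*(1-Vf) = 0.26*0.6 + 0.31*0.4 = 0.28

0.28


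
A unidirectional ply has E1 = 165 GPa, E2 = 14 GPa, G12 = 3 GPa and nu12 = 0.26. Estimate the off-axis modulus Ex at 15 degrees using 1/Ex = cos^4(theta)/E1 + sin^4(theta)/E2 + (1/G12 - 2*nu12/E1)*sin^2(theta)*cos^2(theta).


cos^4(15) = 0.870513, sin^4(15) = 0.004487, sin^2(15)*cos^2(15) = 0.0625
1/G12 - 2*nu12/E1 = 1/3 - 2*0.26/165 = 0.330182 GPa^-1
1/Ex = 0.870513/165 + 0.004487/14 + 0.330182*0.0625 = 0.0262327 GPa^-1
Ex = 38.12 GPa

38.12 GPa


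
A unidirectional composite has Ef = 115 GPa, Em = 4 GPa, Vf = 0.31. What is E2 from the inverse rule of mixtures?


1/E2 = Vf/Ef + (1-Vf)/Em = 0.31/115 + 0.69/4
E2 = 5.71 GPa

5.71 GPa


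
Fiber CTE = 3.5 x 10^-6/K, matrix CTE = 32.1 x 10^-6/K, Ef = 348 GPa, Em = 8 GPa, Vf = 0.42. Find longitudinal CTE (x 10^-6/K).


E1 = Ef*Vf + Em*(1-Vf) = 150.8
alpha_1 = (alpha_f*Ef*Vf + alpha_m*Em*(1-Vf))/E1 = 4.38 x 10^-6/K

4.38 x 10^-6/K


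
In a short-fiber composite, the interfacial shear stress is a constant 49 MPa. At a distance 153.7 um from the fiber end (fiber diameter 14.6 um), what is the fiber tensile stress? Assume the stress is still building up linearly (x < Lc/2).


Force balance: sigma_f * (pi*d^2/4) = tau * (pi*d) * x  ->  sigma_f = 4 * tau * x / d
sigma_f = 4 * 49 * 153.7 / 14.6 = 2063.4 MPa

2063.4 MPa


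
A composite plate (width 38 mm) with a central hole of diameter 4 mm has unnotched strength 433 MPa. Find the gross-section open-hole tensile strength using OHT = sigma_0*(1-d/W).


OHT = sigma_0*(1-d/W) = 433*(1-4/38) = 387.4 MPa

387.4 MPa


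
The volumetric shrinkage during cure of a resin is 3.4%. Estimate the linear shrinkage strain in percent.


Linear shrinkage ≈ vol_shrink/3 = 3.4/3 = 1.133%

1.133%


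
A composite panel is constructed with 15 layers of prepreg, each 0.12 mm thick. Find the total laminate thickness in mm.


h = n * t_ply = 15 * 0.12 = 1.8 mm

1.8 mm


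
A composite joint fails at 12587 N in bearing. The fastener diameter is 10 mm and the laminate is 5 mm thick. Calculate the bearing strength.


sigma_br = F/(d*h) = 12587/(10*5) = 251.7 MPa

251.7 MPa


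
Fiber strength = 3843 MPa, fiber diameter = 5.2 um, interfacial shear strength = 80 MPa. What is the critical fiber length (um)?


Lc = sigma_f * d / (2 * tau_i) = 3843 * 5.2 / (2 * 80) = 124.9 um

124.9 um


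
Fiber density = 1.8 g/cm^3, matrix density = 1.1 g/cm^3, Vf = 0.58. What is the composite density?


rho_c = rho_f*Vf + rho_m*(1-Vf) = 1.8*0.58 + 1.1*0.42 = 1.506 g/cm^3

1.506 g/cm^3


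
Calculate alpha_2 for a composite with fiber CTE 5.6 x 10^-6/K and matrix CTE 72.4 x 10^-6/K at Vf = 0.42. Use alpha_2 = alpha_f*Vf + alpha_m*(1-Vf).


alpha_2 = alpha_f*Vf + alpha_m*(1-Vf) = 5.6*0.42 + 72.4*0.58 = 44.3 x 10^-6/K

44.3 x 10^-6/K


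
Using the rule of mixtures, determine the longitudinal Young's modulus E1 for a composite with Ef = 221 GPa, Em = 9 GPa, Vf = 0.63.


E1 = Ef*Vf + Em*(1-Vf) = 221*0.63 + 9*0.37 = 142.56 GPa

142.56 GPa


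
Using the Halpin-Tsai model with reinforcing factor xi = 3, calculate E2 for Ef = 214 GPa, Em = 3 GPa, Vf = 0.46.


eta = (Ef/Em - 1)/(Ef/Em + xi) = (71.3333 - 1)/(71.3333 + 3) = 0.9462
E2 = Em*(1+xi*eta*Vf)/(1-eta*Vf) = 12.25 GPa

12.25 GPa


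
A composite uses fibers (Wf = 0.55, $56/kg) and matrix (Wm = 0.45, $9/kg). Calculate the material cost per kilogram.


Cost = cost_f*Wf + cost_m*Wm = 56*0.55 + 9*0.45 = $34.85/kg

$34.85/kg


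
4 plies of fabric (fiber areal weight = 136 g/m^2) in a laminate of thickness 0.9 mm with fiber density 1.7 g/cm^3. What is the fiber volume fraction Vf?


Vf = n * FAW / (rho_f * h * 1000) = 4 * 136 / (1.7 * 0.9 * 1000) = 0.3556

0.3556


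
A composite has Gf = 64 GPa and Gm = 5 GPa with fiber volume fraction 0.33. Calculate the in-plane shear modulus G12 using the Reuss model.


1/G12 = Vf/Gf + (1-Vf)/Gm = 0.33/64 + 0.67/5
G12 = 7.19 GPa

7.19 GPa


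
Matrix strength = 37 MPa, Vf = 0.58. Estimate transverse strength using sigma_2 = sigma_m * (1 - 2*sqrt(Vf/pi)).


factor = 1 - 2*sqrt(0.58/pi) = 0.1407
sigma_2 = 37 * 0.1407 = 5.2 MPa

5.2 MPa


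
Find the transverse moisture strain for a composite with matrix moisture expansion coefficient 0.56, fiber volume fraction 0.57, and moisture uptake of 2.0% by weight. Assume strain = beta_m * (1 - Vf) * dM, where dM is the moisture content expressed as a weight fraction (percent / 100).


dM = 2.0/100 = 0.02
strain = beta_m * (1-Vf) * dM = 0.56 * 0.43 * 0.02 = 0.004816

0.004816


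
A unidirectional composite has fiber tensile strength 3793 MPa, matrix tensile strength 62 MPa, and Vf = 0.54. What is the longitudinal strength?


sigma_1 = sigma_f*Vf + sigma_m*(1-Vf) = 3793*0.54 + 62*0.46 = 2076.7 MPa

2076.7 MPa


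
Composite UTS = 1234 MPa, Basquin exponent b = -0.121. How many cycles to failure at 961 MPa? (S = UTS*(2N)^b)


N = 0.5 * (S/UTS)^(1/b) = 0.5 * (961/1234)^(1/-0.121) = 3.9484 cycles

3.9484 cycles


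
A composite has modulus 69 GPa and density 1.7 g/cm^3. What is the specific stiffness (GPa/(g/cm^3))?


Specific stiffness = E/rho = 69/1.7 = 40.6 GPa/(g/cm^3)

40.6 GPa/(g/cm^3)


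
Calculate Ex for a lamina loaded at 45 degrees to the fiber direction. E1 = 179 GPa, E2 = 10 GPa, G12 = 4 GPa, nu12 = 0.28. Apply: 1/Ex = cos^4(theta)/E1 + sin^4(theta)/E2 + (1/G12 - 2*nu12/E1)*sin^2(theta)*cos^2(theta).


cos^4(45) = 0.25, sin^4(45) = 0.25, sin^2(45)*cos^2(45) = 0.25
1/G12 - 2*nu12/E1 = 1/4 - 2*0.28/179 = 0.246872 GPa^-1
1/Ex = 0.25/179 + 0.25/10 + 0.246872*0.25 = 0.0881145 GPa^-1
Ex = 11.35 GPa

11.35 GPa


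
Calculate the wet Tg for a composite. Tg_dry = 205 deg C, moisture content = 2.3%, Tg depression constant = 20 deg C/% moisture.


Tg_wet = Tg_dry - k*moisture = 205 - 20*2.3 = 159.0 deg C

159.0 deg C


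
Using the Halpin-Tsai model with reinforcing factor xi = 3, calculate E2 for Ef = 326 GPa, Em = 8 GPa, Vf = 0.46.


eta = (Ef/Em - 1)/(Ef/Em + xi) = (40.75 - 1)/(40.75 + 3) = 0.9086
E2 = Em*(1+xi*eta*Vf)/(1-eta*Vf) = 30.98 GPa

30.98 GPa


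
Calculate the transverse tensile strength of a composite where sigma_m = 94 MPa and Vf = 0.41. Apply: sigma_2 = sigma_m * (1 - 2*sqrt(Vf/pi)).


factor = 1 - 2*sqrt(0.41/pi) = 0.2775
sigma_2 = 94 * 0.2775 = 26.08 MPa

26.08 MPa


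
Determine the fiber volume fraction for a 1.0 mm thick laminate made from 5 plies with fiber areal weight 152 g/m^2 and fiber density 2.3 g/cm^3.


Vf = n * FAW / (rho_f * h * 1000) = 5 * 152 / (2.3 * 1.0 * 1000) = 0.3304

0.3304


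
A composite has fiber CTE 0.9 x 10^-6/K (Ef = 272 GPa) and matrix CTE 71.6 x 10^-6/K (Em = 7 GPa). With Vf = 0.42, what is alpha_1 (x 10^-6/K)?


E1 = Ef*Vf + Em*(1-Vf) = 118.3
alpha_1 = (alpha_f*Ef*Vf + alpha_m*Em*(1-Vf))/E1 = 3.33 x 10^-6/K

3.33 x 10^-6/K


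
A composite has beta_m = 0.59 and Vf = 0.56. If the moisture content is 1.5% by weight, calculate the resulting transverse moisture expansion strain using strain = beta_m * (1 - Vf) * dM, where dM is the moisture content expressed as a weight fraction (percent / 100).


dM = 1.5/100 = 0.015
strain = beta_m * (1-Vf) * dM = 0.59 * 0.44 * 0.015 = 0.003894

0.003894


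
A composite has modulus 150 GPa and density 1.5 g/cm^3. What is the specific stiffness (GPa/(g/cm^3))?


Specific stiffness = E/rho = 150/1.5 = 100.0 GPa/(g/cm^3)

100.0 GPa/(g/cm^3)


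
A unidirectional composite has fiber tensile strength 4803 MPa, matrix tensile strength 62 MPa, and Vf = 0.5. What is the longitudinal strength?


sigma_1 = sigma_f*Vf + sigma_m*(1-Vf) = 4803*0.5 + 62*0.5 = 2432.5 MPa

2432.5 MPa


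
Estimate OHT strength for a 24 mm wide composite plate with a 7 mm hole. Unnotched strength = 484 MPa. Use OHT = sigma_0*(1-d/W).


OHT = sigma_0*(1-d/W) = 484*(1-7/24) = 342.8 MPa

342.8 MPa


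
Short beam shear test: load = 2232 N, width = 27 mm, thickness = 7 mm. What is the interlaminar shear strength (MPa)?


ILSS = 3F/(4bh) = 3*2232/(4*27*7) = 8.86 MPa

8.86 MPa


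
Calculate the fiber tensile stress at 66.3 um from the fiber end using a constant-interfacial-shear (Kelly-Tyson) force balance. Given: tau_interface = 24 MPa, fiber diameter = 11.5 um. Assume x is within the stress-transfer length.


Force balance: sigma_f * (pi*d^2/4) = tau * (pi*d) * x  ->  sigma_f = 4 * tau * x / d
sigma_f = 4 * 24 * 66.3 / 11.5 = 553.5 MPa

553.5 MPa


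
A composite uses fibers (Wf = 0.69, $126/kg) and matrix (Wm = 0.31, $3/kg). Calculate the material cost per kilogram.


Cost = cost_f*Wf + cost_m*Wm = 126*0.69 + 3*0.31 = $87.87/kg

$87.87/kg


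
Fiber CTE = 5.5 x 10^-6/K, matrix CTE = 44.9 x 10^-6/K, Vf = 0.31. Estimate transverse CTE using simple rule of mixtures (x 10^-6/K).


alpha_2 = alpha_f*Vf + alpha_m*(1-Vf) = 5.5*0.31 + 44.9*0.69 = 32.7 x 10^-6/K

32.7 x 10^-6/K


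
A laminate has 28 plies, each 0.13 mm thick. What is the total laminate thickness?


h = n * t_ply = 28 * 0.13 = 3.64 mm

3.64 mm


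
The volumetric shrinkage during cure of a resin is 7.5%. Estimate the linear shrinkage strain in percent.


Linear shrinkage ≈ vol_shrink/3 = 7.5/3 = 2.5%

2.5%


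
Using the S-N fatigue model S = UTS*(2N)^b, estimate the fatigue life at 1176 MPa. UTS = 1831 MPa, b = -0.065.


N = 0.5 * (S/UTS)^(1/b) = 0.5 * (1176/1831)^(1/-0.065) = 454.0875 cycles

454.0875 cycles


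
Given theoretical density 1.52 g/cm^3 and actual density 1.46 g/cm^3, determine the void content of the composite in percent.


Void% = (rho_theo - rho_actual)/rho_theo * 100 = (1.52 - 1.46)/1.52 * 100 = 3.95%

3.95%


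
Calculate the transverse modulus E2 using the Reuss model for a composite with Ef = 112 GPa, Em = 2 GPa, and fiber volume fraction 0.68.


1/E2 = Vf/Ef + (1-Vf)/Em = 0.68/112 + 0.32/2
E2 = 6.02 GPa

6.02 GPa


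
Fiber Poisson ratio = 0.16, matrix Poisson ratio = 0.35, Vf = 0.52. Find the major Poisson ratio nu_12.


nu_12 = nu_f*Vf + nu_m*(1-Vf) = 0.16*0.52 + 0.35*0.48 = 0.2512

0.2512


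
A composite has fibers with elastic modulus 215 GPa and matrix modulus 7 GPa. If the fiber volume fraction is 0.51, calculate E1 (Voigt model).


E1 = Ef*Vf + Em*(1-Vf) = 215*0.51 + 7*0.49 = 113.08 GPa

113.08 GPa


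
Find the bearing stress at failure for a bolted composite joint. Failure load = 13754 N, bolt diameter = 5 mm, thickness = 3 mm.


sigma_br = F/(d*h) = 13754/(5*3) = 916.9 MPa

916.9 MPa


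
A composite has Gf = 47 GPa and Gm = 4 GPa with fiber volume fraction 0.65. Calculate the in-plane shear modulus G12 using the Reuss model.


1/G12 = Vf/Gf + (1-Vf)/Gm = 0.65/47 + 0.35/4
G12 = 9.87 GPa

9.87 GPa


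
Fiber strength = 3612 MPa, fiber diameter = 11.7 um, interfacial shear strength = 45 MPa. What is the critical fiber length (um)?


Lc = sigma_f * d / (2 * tau_i) = 3612 * 11.7 / (2 * 45) = 469.6 um

469.6 um


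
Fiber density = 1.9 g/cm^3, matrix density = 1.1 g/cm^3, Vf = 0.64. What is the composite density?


rho_c = rho_f*Vf + rho_m*(1-Vf) = 1.9*0.64 + 1.1*0.36 = 1.612 g/cm^3

1.612 g/cm^3


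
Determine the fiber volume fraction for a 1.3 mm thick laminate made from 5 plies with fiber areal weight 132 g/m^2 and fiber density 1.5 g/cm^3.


Vf = n * FAW / (rho_f * h * 1000) = 5 * 132 / (1.5 * 1.3 * 1000) = 0.3385

0.3385


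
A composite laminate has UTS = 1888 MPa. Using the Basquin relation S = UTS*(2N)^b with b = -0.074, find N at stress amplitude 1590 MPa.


N = 0.5 * (S/UTS)^(1/b) = 0.5 * (1590/1888)^(1/-0.074) = 5.0950 cycles

5.0950 cycles


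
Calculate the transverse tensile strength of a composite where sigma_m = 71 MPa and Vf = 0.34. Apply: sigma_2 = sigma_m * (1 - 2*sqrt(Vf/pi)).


factor = 1 - 2*sqrt(0.34/pi) = 0.342
sigma_2 = 71 * 0.342 = 24.29 MPa

24.29 MPa


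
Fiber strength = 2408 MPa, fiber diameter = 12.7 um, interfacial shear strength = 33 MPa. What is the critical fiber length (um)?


Lc = sigma_f * d / (2 * tau_i) = 2408 * 12.7 / (2 * 33) = 463.4 um

463.4 um


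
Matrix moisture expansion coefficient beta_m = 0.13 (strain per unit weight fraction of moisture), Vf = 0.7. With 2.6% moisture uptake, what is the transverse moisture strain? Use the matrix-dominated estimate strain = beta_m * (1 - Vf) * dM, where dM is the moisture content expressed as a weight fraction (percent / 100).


dM = 2.6/100 = 0.026
strain = beta_m * (1-Vf) * dM = 0.13 * 0.3 * 0.026 = 0.001014

0.001014


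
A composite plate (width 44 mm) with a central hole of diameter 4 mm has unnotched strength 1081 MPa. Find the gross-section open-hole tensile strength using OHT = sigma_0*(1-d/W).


OHT = sigma_0*(1-d/W) = 1081*(1-4/44) = 982.7 MPa

982.7 MPa


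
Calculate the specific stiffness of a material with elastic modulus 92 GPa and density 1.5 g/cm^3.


Specific stiffness = E/rho = 92/1.5 = 61.3 GPa/(g/cm^3)

61.3 GPa/(g/cm^3)


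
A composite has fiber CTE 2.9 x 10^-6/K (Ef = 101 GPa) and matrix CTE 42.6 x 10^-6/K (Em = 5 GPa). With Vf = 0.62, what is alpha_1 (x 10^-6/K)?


E1 = Ef*Vf + Em*(1-Vf) = 64.52
alpha_1 = (alpha_f*Ef*Vf + alpha_m*Em*(1-Vf))/E1 = 4.07 x 10^-6/K

4.07 x 10^-6/K


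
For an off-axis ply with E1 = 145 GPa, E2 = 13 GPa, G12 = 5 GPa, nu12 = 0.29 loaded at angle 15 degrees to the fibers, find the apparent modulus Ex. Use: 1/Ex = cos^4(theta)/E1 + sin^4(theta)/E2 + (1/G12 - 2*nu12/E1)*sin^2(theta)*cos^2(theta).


cos^4(15) = 0.870513, sin^4(15) = 0.004487, sin^2(15)*cos^2(15) = 0.0625
1/G12 - 2*nu12/E1 = 1/5 - 2*0.29/145 = 0.196 GPa^-1
1/Ex = 0.870513/145 + 0.004487/13 + 0.196*0.0625 = 0.0185987 GPa^-1
Ex = 53.77 GPa

53.77 GPa


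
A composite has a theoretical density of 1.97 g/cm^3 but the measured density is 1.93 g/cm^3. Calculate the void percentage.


Void% = (rho_theo - rho_actual)/rho_theo * 100 = (1.97 - 1.93)/1.97 * 100 = 2.03%

2.03%


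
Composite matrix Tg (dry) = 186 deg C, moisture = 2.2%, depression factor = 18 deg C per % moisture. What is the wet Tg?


Tg_wet = Tg_dry - k*moisture = 186 - 18*2.2 = 146.4 deg C

146.4 deg C


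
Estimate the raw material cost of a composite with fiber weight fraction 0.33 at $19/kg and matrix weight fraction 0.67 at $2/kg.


Cost = cost_f*Wf + cost_m*Wm = 19*0.33 + 2*0.67 = $7.61/kg

$7.61/kg


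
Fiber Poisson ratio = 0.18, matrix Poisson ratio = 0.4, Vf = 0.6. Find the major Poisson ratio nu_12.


nu_12 = nu_f*Vf + nu_m*(1-Vf) = 0.18*0.6 + 0.4*0.4 = 0.268

0.268


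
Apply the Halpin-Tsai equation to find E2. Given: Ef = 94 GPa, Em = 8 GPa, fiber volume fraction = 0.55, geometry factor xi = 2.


eta = (Ef/Em - 1)/(Ef/Em + xi) = (11.75 - 1)/(11.75 + 2) = 0.7818
E2 = Em*(1+xi*eta*Vf)/(1-eta*Vf) = 26.11 GPa

26.11 GPa


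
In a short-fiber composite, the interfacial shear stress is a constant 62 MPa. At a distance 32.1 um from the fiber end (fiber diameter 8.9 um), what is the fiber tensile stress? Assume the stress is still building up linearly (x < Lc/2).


Force balance: sigma_f * (pi*d^2/4) = tau * (pi*d) * x  ->  sigma_f = 4 * tau * x / d
sigma_f = 4 * 62 * 32.1 / 8.9 = 894.5 MPa

894.5 MPa


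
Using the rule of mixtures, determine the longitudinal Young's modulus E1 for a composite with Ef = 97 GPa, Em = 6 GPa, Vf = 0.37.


E1 = Ef*Vf + Em*(1-Vf) = 97*0.37 + 6*0.63 = 39.67 GPa

39.67 GPa


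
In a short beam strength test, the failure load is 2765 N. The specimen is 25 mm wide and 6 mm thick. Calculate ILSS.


ILSS = 3F/(4bh) = 3*2765/(4*25*6) = 13.83 MPa

13.83 MPa


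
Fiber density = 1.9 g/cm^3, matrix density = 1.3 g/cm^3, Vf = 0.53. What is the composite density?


rho_c = rho_f*Vf + rho_m*(1-Vf) = 1.9*0.53 + 1.3*0.47 = 1.618 g/cm^3

1.618 g/cm^3


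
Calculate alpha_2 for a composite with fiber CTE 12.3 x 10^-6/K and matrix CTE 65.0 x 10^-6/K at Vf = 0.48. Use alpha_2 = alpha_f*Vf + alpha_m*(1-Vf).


alpha_2 = alpha_f*Vf + alpha_m*(1-Vf) = 12.3*0.48 + 65.0*0.52 = 39.7 x 10^-6/K

39.7 x 10^-6/K


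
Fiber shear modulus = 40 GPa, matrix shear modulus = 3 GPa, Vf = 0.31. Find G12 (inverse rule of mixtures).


1/G12 = Vf/Gf + (1-Vf)/Gm = 0.31/40 + 0.69/3
G12 = 4.21 GPa

4.21 GPa


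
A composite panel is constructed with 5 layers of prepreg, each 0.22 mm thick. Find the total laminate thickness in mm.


h = n * t_ply = 5 * 0.22 = 1.1 mm

1.1 mm


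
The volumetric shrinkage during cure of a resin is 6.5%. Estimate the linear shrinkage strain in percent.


Linear shrinkage ≈ vol_shrink/3 = 6.5/3 = 2.167%

2.167%


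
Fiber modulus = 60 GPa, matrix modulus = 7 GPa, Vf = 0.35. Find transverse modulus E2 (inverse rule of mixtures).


1/E2 = Vf/Ef + (1-Vf)/Em = 0.35/60 + 0.65/7
E2 = 10.13 GPa

10.13 GPa


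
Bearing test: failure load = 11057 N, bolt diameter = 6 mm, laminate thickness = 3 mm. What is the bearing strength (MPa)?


sigma_br = F/(d*h) = 11057/(6*3) = 614.3 MPa

614.3 MPa


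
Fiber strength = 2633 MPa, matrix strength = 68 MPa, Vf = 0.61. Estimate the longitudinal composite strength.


sigma_1 = sigma_f*Vf + sigma_m*(1-Vf) = 2633*0.61 + 68*0.39 = 1632.7 MPa

1632.7 MPa


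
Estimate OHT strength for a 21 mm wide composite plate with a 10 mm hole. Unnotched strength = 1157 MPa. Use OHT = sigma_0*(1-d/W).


OHT = sigma_0*(1-d/W) = 1157*(1-10/21) = 606.0 MPa

606.0 MPa


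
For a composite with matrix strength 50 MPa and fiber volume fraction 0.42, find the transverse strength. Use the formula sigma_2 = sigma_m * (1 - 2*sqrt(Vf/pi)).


factor = 1 - 2*sqrt(0.42/pi) = 0.2687
sigma_2 = 50 * 0.2687 = 13.44 MPa

13.44 MPa


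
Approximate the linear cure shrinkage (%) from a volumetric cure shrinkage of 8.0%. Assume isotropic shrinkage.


Linear shrinkage ≈ vol_shrink/3 = 8.0/3 = 2.667%

2.667%


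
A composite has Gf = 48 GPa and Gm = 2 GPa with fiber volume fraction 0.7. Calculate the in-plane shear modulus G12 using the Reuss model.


1/G12 = Vf/Gf + (1-Vf)/Gm = 0.7/48 + 0.3/2
G12 = 6.08 GPa

6.08 GPa


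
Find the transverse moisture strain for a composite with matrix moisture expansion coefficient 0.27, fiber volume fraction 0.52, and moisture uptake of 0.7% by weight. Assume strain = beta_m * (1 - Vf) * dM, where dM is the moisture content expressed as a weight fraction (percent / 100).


dM = 0.7/100 = 0.007
strain = beta_m * (1-Vf) * dM = 0.27 * 0.48 * 0.007 = 0.0009072

0.0009072


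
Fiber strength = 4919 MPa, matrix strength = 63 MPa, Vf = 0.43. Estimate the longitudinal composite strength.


sigma_1 = sigma_f*Vf + sigma_m*(1-Vf) = 4919*0.43 + 63*0.57 = 2151.1 MPa

2151.1 MPa


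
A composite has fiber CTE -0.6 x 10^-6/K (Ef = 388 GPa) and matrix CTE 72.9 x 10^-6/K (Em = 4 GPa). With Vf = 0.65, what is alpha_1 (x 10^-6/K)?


E1 = Ef*Vf + Em*(1-Vf) = 253.6
alpha_1 = (alpha_f*Ef*Vf + alpha_m*Em*(1-Vf))/E1 = -0.19 x 10^-6/K

-0.19 x 10^-6/K


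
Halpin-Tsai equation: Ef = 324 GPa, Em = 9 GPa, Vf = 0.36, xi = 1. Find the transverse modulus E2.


eta = (Ef/Em - 1)/(Ef/Em + xi) = (36.0 - 1)/(36.0 + 1) = 0.9459
E2 = Em*(1+xi*eta*Vf)/(1-eta*Vf) = 18.3 GPa

18.3 GPa


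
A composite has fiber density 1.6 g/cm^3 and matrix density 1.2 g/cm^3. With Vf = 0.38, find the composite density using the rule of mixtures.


rho_c = rho_f*Vf + rho_m*(1-Vf) = 1.6*0.38 + 1.2*0.62 = 1.352 g/cm^3

1.352 g/cm^3


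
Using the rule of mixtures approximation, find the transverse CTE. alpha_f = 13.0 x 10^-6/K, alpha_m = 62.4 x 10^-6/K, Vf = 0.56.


alpha_2 = alpha_f*Vf + alpha_m*(1-Vf) = 13.0*0.56 + 62.4*0.44 = 34.7 x 10^-6/K

34.7 x 10^-6/K


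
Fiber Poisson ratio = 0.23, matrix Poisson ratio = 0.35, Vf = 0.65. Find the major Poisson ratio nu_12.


nu_12 = nu_f*Vf + nu_m*(1-Vf) = 0.23*0.65 + 0.35*0.35 = 0.272

0.272


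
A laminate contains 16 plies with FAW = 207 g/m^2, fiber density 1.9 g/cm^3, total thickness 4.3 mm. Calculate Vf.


Vf = n * FAW / (rho_f * h * 1000) = 16 * 207 / (1.9 * 4.3 * 1000) = 0.4054

0.4054


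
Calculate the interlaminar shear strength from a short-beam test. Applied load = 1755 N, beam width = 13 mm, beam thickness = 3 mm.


ILSS = 3F/(4bh) = 3*1755/(4*13*3) = 33.75 MPa

33.75 MPa


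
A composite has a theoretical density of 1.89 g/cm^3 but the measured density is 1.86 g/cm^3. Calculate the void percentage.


Void% = (rho_theo - rho_actual)/rho_theo * 100 = (1.89 - 1.86)/1.89 * 100 = 1.59%

1.59%


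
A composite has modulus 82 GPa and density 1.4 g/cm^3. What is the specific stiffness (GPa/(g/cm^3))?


Specific stiffness = E/rho = 82/1.4 = 58.6 GPa/(g/cm^3)

58.6 GPa/(g/cm^3)


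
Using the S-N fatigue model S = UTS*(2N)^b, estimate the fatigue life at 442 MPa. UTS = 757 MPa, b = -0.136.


N = 0.5 * (S/UTS)^(1/b) = 0.5 * (442/757)^(1/-0.136) = 26.1311 cycles

26.1311 cycles


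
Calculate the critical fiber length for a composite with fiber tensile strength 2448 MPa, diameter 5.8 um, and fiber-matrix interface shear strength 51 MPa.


Lc = sigma_f * d / (2 * tau_i) = 2448 * 5.8 / (2 * 51) = 139.2 um

139.2 um


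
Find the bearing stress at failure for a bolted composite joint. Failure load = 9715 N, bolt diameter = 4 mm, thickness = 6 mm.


sigma_br = F/(d*h) = 9715/(4*6) = 404.8 MPa

404.8 MPa


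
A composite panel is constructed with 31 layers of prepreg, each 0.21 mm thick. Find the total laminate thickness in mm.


h = n * t_ply = 31 * 0.21 = 6.51 mm

6.51 mm


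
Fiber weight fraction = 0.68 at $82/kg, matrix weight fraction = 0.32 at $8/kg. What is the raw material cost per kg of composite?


Cost = cost_f*Wf + cost_m*Wm = 82*0.68 + 8*0.32 = $58.32/kg

$58.32/kg


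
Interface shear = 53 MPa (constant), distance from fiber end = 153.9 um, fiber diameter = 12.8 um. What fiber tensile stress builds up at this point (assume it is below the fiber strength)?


Force balance: sigma_f * (pi*d^2/4) = tau * (pi*d) * x  ->  sigma_f = 4 * tau * x / d
sigma_f = 4 * 53 * 153.9 / 12.8 = 2549.0 MPa

2549.0 MPa


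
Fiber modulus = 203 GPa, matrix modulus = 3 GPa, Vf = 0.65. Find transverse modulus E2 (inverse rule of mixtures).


1/E2 = Vf/Ef + (1-Vf)/Em = 0.65/203 + 0.35/3
E2 = 8.34 GPa

8.34 GPa


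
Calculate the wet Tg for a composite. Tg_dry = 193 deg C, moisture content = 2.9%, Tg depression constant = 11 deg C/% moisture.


Tg_wet = Tg_dry - k*moisture = 193 - 11*2.9 = 161.1 deg C

161.1 deg C


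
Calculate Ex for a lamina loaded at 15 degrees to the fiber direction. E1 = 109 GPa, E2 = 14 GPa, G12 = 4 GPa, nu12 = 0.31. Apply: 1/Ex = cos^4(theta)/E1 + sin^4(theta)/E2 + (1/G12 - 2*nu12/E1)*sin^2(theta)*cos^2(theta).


cos^4(15) = 0.870513, sin^4(15) = 0.004487, sin^2(15)*cos^2(15) = 0.0625
1/G12 - 2*nu12/E1 = 1/4 - 2*0.31/109 = 0.244312 GPa^-1
1/Ex = 0.870513/109 + 0.004487/14 + 0.244312*0.0625 = 0.0235764 GPa^-1
Ex = 42.42 GPa

42.42 GPa


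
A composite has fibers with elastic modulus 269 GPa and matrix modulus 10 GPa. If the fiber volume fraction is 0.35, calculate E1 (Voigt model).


E1 = Ef*Vf + Em*(1-Vf) = 269*0.35 + 10*0.65 = 100.65 GPa

100.65 GPa


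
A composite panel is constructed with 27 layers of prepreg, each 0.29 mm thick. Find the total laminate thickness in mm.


h = n * t_ply = 27 * 0.29 = 7.83 mm

7.83 mm


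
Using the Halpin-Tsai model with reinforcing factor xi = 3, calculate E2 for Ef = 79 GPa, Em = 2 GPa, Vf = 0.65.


eta = (Ef/Em - 1)/(Ef/Em + xi) = (39.5 - 1)/(39.5 + 3) = 0.9059
E2 = Em*(1+xi*eta*Vf)/(1-eta*Vf) = 13.46 GPa

13.46 GPa


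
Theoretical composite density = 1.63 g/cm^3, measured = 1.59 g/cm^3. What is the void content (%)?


Void% = (rho_theo - rho_actual)/rho_theo * 100 = (1.63 - 1.59)/1.63 * 100 = 2.45%

2.45%


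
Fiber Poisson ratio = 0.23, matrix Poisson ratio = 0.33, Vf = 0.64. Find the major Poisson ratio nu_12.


nu_12 = nu_f*Vf + nu_m*(1-Vf) = 0.23*0.64 + 0.33*0.36 = 0.266

0.266


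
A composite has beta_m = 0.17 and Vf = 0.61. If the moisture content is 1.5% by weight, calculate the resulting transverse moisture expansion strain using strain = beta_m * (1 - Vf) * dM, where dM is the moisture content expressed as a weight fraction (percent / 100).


dM = 1.5/100 = 0.015
strain = beta_m * (1-Vf) * dM = 0.17 * 0.39 * 0.015 = 0.0009945

0.0009945


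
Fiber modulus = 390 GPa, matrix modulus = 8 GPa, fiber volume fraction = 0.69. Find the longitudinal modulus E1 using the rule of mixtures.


E1 = Ef*Vf + Em*(1-Vf) = 390*0.69 + 8*0.31 = 271.58 GPa

271.58 GPa


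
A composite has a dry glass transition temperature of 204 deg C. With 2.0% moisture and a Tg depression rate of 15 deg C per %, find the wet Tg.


Tg_wet = Tg_dry - k*moisture = 204 - 15*2.0 = 174.0 deg C

174.0 deg C


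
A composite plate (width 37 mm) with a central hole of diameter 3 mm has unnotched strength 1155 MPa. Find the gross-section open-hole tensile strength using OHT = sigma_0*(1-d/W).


OHT = sigma_0*(1-d/W) = 1155*(1-3/37) = 1061.4 MPa

1061.4 MPa


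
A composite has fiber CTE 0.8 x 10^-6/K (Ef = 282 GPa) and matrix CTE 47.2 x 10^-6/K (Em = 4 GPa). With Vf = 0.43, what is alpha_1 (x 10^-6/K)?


E1 = Ef*Vf + Em*(1-Vf) = 123.54
alpha_1 = (alpha_f*Ef*Vf + alpha_m*Em*(1-Vf))/E1 = 1.66 x 10^-6/K

1.66 x 10^-6/K


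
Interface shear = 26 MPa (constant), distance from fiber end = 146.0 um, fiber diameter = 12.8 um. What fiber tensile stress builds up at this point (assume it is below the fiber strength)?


Force balance: sigma_f * (pi*d^2/4) = tau * (pi*d) * x  ->  sigma_f = 4 * tau * x / d
sigma_f = 4 * 26 * 146.0 / 12.8 = 1186.3 MPa

1186.3 MPa


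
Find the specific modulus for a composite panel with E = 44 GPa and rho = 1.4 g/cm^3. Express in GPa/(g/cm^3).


Specific stiffness = E/rho = 44/1.4 = 31.4 GPa/(g/cm^3)

31.4 GPa/(g/cm^3)


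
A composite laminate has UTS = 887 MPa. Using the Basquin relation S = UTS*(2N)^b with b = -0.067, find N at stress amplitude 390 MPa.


N = 0.5 * (S/UTS)^(1/b) = 0.5 * (390/887)^(1/-0.067) = 105980.0028 cycles

105980.0028 cycles


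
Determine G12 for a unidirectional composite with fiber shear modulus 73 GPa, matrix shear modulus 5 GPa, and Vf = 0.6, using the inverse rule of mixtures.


1/G12 = Vf/Gf + (1-Vf)/Gm = 0.6/73 + 0.4/5
G12 = 11.34 GPa

11.34 GPa


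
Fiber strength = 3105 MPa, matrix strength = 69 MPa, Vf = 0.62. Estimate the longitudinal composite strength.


sigma_1 = sigma_f*Vf + sigma_m*(1-Vf) = 3105*0.62 + 69*0.38 = 1951.3 MPa

1951.3 MPa


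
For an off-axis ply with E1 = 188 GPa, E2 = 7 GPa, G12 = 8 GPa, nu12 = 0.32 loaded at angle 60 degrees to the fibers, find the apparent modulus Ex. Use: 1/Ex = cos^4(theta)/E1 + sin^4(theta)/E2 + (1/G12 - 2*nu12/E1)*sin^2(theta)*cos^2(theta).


cos^4(60) = 0.0625, sin^4(60) = 0.5625, sin^2(60)*cos^2(60) = 0.1875
1/G12 - 2*nu12/E1 = 1/8 - 2*0.32/188 = 0.121596 GPa^-1
1/Ex = 0.0625/188 + 0.5625/7 + 0.121596*0.1875 = 0.1034888 GPa^-1
Ex = 9.66 GPa

9.66 GPa


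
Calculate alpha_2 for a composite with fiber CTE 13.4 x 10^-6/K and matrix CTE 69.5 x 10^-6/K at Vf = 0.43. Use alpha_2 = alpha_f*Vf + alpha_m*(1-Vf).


alpha_2 = alpha_f*Vf + alpha_m*(1-Vf) = 13.4*0.43 + 69.5*0.57 = 45.4 x 10^-6/K

45.4 x 10^-6/K


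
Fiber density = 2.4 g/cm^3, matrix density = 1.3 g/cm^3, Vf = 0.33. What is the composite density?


rho_c = rho_f*Vf + rho_m*(1-Vf) = 2.4*0.33 + 1.3*0.67 = 1.663 g/cm^3

1.663 g/cm^3


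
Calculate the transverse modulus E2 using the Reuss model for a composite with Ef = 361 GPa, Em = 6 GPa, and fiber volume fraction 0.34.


1/E2 = Vf/Ef + (1-Vf)/Em = 0.34/361 + 0.66/6
E2 = 9.01 GPa

9.01 GPa


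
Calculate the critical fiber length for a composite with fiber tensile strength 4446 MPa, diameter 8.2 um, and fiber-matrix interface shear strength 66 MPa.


Lc = sigma_f * d / (2 * tau_i) = 4446 * 8.2 / (2 * 66) = 276.2 um

276.2 um


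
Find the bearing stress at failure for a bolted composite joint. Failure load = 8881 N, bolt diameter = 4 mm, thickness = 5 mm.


sigma_br = F/(d*h) = 8881/(4*5) = 444.1 MPa

444.1 MPa


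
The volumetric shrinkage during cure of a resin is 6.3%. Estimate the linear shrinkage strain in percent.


Linear shrinkage ≈ vol_shrink/3 = 6.3/3 = 2.1%

2.1%


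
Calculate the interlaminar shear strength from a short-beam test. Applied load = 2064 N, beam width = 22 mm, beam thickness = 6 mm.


ILSS = 3F/(4bh) = 3*2064/(4*22*6) = 11.73 MPa

11.73 MPa


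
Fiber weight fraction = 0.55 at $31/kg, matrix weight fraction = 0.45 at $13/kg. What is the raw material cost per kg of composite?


Cost = cost_f*Wf + cost_m*Wm = 31*0.55 + 13*0.45 = $22.9/kg

$22.9/kg


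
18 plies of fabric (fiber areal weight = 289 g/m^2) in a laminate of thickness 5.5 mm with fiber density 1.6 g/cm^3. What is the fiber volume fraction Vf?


Vf = n * FAW / (rho_f * h * 1000) = 18 * 289 / (1.6 * 5.5 * 1000) = 0.5911

0.5911


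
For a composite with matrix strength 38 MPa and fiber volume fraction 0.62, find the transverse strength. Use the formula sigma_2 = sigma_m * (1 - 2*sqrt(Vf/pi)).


factor = 1 - 2*sqrt(0.62/pi) = 0.1115
sigma_2 = 38 * 0.1115 = 4.24 MPa

4.24 MPa


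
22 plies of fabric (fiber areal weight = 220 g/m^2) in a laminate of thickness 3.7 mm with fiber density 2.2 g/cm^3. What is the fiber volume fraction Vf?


Vf = n * FAW / (rho_f * h * 1000) = 22 * 220 / (2.2 * 3.7 * 1000) = 0.5946

0.5946


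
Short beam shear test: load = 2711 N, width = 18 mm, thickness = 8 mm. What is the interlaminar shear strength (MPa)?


ILSS = 3F/(4bh) = 3*2711/(4*18*8) = 14.12 MPa

14.12 MPa


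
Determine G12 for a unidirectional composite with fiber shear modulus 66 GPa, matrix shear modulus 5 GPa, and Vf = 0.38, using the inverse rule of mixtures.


1/G12 = Vf/Gf + (1-Vf)/Gm = 0.38/66 + 0.62/5
G12 = 7.71 GPa

7.71 GPa
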